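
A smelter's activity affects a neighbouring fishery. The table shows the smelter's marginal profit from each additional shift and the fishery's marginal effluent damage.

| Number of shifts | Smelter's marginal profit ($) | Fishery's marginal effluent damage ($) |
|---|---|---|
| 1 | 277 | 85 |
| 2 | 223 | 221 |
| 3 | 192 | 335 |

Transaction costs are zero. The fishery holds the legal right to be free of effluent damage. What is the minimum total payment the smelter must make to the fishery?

Efficient level: marginal profit ≥ marginal effluent damage through level 2, so k* = 2.
With the fishery holding the right, the smelter must at least compensate total damage at k*: 85 + 221 = 306.

$306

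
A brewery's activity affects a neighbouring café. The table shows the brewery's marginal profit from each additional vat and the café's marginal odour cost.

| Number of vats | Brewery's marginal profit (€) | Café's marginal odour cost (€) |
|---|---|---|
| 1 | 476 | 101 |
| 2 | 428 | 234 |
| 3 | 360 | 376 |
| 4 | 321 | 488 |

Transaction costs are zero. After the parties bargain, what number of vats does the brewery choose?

2

Bargaining reaches the level where marginal profit last exceeds marginal odour cost.
That holds through level 2 (428 ≥ 234) but not at 3 (360 < 376).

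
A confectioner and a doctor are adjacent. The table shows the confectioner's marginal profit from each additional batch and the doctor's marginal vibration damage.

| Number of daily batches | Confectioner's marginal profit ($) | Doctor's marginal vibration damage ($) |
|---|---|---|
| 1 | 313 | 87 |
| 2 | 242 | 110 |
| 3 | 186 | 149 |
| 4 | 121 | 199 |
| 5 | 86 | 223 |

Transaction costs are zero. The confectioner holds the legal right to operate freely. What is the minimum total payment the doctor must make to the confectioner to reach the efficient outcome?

$207

Left alone the confectioner would choose level 5 (marginal profit stays positive).
Efficient level: k* = 3 (marginal profit ≥ marginal vibration damage through 3).
The doctor must at least cover the confectioner's forgone profit from cutting 5→3: 121 + 86 = 207.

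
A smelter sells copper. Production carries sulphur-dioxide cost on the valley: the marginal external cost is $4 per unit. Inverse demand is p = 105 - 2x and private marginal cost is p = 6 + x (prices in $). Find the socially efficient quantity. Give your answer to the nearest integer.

Social marginal cost = private MC + MEC = 10 + x.
Set SMC = demand: 10 + x = 105 - 2x → x* = 31.6667.

x* = 32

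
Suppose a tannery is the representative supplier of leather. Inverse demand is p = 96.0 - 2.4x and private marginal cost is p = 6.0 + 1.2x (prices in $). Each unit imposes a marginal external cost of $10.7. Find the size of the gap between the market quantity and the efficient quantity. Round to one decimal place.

Market equilibrium (private): 6.0 + 1.2x = 96.0 - 2.4x → x_m = 25.0000.
Social marginal cost = private MC + MEC = 16.7 + 1.2x.
Set SMC = demand: 16.7 + 1.2x = 96.0 - 2.4x → x* = 22.0278.
Gap = |25.0000 − 22.0278| = 2.9722.

3.0 units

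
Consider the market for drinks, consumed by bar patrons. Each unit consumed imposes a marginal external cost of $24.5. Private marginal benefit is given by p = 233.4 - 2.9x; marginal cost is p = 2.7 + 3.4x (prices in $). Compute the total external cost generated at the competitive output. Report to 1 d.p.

Market equilibrium (private): 2.7 + 3.4x = 233.4 - 2.9x → x_m = 36.6190.
Total external cost = MEC × x_m = 24.5 × 36.6190 = 897.1655.

$897.2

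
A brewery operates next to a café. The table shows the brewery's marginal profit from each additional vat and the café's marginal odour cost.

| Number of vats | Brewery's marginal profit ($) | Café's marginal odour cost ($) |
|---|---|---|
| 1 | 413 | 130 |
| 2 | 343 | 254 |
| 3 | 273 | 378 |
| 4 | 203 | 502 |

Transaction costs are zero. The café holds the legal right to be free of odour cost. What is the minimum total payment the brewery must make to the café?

Efficient level: marginal profit ≥ marginal odour cost through level 2, so k* = 2.
With the café holding the right, the brewery must at least compensate total damage at k*: 130 + 254 = 384.

$384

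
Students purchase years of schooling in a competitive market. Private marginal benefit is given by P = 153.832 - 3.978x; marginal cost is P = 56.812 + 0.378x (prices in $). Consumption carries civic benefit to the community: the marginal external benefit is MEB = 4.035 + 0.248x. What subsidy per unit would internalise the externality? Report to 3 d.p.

subsidy = $10.136 per unit

Social marginal benefit = demand + MEB = 157.867 - 3.730x.
Set SMB = MC: 157.867 - 3.730x = 56.812 + 0.378x → x* = 24.5996.
The Pigouvian subsidy equals MEB at x*: 4.035 + 0.248×24.5996 = 10.1357.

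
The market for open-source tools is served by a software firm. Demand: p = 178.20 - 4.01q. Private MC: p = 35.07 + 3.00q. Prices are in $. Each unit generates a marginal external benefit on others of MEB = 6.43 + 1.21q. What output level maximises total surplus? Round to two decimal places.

q* = 25.79

Social marginal cost = private MC − MEB = 28.64 + 1.79q.
Set SMC = demand: 28.64 + 1.79q = 178.20 - 4.01q → q* = 25.7862.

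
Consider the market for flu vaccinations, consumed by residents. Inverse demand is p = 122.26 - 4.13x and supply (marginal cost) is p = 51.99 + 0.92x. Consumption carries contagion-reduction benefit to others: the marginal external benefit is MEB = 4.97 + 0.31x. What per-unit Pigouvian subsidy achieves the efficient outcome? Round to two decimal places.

Social marginal benefit = demand + MEB = 127.23 - 3.82x.
Set SMB = MC: 127.23 - 3.82x = 51.99 + 0.92x → x* = 15.8734.
The Pigouvian subsidy equals MEB at x*: 4.97 + 0.31×15.8734 = 9.8908.

subsidy = 9.89 per unit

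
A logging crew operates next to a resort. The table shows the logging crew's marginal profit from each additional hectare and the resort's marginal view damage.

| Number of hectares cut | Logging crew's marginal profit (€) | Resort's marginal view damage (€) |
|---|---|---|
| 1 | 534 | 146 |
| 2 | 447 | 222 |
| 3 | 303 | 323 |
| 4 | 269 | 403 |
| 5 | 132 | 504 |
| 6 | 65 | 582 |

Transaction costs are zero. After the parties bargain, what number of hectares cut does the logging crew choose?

2

Bargaining reaches the level where marginal profit last exceeds marginal view damage.
That holds through level 2 (447 ≥ 222) but not at 3 (303 < 323).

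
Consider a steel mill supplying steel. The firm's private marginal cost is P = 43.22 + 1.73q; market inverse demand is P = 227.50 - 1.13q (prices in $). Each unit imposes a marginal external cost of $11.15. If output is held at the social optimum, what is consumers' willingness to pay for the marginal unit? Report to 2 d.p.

P = $159.10

Social marginal cost = private MC + MEC = 54.37 + 1.73q.
Set SMC = demand: 54.37 + 1.73q = 227.50 - 1.13q → q* = 60.5350.
Consumer price on the demand curve at q*: 227.50 − 1.13×60.5350 = 159.0955.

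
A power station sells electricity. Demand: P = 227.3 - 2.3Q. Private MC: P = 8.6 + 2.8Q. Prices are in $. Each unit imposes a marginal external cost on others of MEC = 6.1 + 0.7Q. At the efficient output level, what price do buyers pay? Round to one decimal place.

Social marginal cost = private MC + MEC = 14.7 + 3.5Q.
Set SMC = demand: 14.7 + 3.5Q = 227.3 - 2.3Q → Q* = 36.6552.
Consumer price on the demand curve at Q*: 227.3 − 2.3×36.6552 = 142.9930.

P = $143.0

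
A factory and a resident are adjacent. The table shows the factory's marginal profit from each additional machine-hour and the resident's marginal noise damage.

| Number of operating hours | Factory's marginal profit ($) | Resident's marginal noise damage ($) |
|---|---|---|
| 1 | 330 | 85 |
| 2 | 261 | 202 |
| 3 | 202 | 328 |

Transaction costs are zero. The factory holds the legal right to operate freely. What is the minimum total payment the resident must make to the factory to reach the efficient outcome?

Left alone the factory would choose level 3 (marginal profit stays positive).
Efficient level: k* = 2 (marginal profit ≥ marginal noise damage through 2).
The resident must at least cover the factory's forgone profit from cutting 3→2: 202 = 202.

$202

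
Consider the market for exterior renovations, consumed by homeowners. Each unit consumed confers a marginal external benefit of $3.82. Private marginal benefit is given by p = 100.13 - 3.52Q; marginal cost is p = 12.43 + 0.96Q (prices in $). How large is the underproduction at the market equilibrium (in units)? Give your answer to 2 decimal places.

0.85 units

Market equilibrium (private): 12.43 + 0.96Q = 100.13 - 3.52Q → Q_m = 19.5759.
Social marginal benefit = demand + MEB = 103.95 - 3.52Q.
Set SMB = MC: 103.95 - 3.52Q = 12.43 + 0.96Q → Q* = 20.4286.
Gap = |19.5759 − 20.4286| = 0.8527.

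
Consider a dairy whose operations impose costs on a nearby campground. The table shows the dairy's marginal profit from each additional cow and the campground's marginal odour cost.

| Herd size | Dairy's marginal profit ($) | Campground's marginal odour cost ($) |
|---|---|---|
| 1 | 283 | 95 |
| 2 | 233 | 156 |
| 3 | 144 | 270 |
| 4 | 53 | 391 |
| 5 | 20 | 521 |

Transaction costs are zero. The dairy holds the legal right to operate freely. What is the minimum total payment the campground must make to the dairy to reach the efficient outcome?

$217

Left alone the dairy would choose level 5 (marginal profit stays positive).
Efficient level: k* = 2 (marginal profit ≥ marginal odour cost through 2).
The campground must at least cover the dairy's forgone profit from cutting 5→2: 144 + 53 + 20 = 217.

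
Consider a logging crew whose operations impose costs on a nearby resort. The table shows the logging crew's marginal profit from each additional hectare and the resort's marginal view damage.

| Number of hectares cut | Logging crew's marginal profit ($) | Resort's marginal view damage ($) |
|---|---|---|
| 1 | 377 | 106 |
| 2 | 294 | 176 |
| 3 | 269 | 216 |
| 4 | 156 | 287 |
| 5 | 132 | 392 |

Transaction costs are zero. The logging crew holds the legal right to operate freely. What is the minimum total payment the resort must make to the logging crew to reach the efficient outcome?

$288

Left alone the logging crew would choose level 5 (marginal profit stays positive).
Efficient level: k* = 3 (marginal profit ≥ marginal view damage through 3).
The resort must at least cover the logging crew's forgone profit from cutting 5→3: 156 + 132 = 288.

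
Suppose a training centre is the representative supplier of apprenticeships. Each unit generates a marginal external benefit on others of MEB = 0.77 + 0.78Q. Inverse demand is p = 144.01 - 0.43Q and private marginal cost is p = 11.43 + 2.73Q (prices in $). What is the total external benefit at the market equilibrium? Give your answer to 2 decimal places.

Market equilibrium (private): 11.43 + 2.73Q = 144.01 - 0.43Q → Q_m = 41.9557.
Total external benefit = ∫₀^{Q_m} (0.77 + 0.78Q) dQ = 0.77×41.9557 + ½×0.78×41.9557² = 718.8154.

$718.82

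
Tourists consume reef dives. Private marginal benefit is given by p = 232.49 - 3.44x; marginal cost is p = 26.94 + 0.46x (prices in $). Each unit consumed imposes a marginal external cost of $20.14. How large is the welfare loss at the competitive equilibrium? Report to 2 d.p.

Market equilibrium (private): 26.94 + 0.46x = 232.49 - 3.44x → x_m = 52.7051.
Social marginal benefit = demand − MEC = 212.35 - 3.44x.
Set SMB = MC: 212.35 - 3.44x = 26.94 + 0.46x → x* = 47.5410.
Between x* and x_m the wedge MC − SMB runs linearly from 0 to MEC(x_m), so the loss is a triangle.
DWL = ½ × 5.1641 × 20.1400 = 52.0025.

DWL = $52.00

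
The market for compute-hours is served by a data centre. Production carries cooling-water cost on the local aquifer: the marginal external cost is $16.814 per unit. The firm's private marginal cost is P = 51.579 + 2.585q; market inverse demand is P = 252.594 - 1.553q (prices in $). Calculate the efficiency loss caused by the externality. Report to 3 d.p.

Market equilibrium (private): 51.579 + 2.585q = 252.594 - 1.553q → q_m = 48.5778.
Social marginal cost = private MC + MEC = 68.393 + 2.585q.
Set SMC = demand: 68.393 + 2.585q = 252.594 - 1.553q → q* = 44.5145.
Height of the DWL triangle at q_m is SMC(q_m) − demand(q_m) = MEC(q_m) = 16.8140.
DWL = ½ × 4.0633 × 16.8140 = 34.1602.

DWL = $34.160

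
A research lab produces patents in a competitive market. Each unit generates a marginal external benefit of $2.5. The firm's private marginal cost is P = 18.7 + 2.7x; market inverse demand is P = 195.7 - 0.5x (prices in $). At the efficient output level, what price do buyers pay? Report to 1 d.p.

P = $167.7

Social marginal cost = private MC − MEB = 16.2 + 2.7x.
Set SMC = demand: 16.2 + 2.7x = 195.7 - 0.5x → x* = 56.0938.
Consumer price on the demand curve at x*: 195.7 − 0.5×56.0938 = 167.6531.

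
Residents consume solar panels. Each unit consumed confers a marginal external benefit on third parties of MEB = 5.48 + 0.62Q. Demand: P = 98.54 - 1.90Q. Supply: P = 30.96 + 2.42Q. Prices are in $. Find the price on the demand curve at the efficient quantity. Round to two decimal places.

Social marginal benefit = demand + MEB = 104.02 - 1.28Q.
Set SMB = MC: 104.02 - 1.28Q = 30.96 + 2.42Q → Q* = 19.7459.
Consumer price on the demand curve at Q*: 98.54 − 1.90×19.7459 = 61.0228.

P = $61.02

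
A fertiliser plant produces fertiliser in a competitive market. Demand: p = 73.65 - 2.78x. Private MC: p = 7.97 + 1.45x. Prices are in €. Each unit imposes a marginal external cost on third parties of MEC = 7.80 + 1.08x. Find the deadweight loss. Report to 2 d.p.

Market equilibrium (private): 7.97 + 1.45x = 73.65 - 2.78x → x_m = 15.5272.
Social marginal cost = private MC + MEC = 15.77 + 2.53x.
Set SMC = demand: 15.77 + 2.53x = 73.65 - 2.78x → x* = 10.9002.
The loss is the area between SMC and demand from x* to x_m; with linear curves that's a triangle of height MEC(x_m).
DWL = ½ × 4.6270 × 24.5694 = 56.8413.

DWL = €56.84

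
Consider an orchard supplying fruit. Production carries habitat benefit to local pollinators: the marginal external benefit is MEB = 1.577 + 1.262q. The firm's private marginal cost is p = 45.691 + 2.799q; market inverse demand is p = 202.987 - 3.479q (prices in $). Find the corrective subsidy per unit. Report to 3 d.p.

subsidy = $41.549 per unit

Social marginal cost = private MC − MEB = 44.114 + 1.537q.
Set SMC = demand: 44.114 + 1.537q = 202.987 - 3.479q → q* = 31.6732.
The Pigouvian subsidy equals MEB at q*: 1.577 + 1.262×31.6732 = 41.5486.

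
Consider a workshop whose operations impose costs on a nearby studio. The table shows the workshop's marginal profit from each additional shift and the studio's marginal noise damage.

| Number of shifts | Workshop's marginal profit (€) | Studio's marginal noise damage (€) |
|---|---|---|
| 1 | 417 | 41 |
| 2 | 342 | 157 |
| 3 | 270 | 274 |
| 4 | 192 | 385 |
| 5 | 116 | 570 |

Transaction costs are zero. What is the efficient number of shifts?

2

Bargaining reaches the level where marginal profit last exceeds marginal noise damage.
That holds through level 2 (342 ≥ 157) but not at 3 (270 < 274).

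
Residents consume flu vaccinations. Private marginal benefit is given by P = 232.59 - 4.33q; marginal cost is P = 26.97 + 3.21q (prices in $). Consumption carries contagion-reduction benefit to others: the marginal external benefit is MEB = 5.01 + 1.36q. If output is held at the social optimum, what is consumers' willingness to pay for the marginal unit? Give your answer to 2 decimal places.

P = $85.01

Social marginal benefit = demand + MEB = 237.60 - 2.97q.
Set SMB = MC: 237.60 - 2.97q = 26.97 + 3.21q → q* = 34.0825.
Consumer price on the demand curve at q*: 232.59 − 4.33×34.0825 = 85.0128.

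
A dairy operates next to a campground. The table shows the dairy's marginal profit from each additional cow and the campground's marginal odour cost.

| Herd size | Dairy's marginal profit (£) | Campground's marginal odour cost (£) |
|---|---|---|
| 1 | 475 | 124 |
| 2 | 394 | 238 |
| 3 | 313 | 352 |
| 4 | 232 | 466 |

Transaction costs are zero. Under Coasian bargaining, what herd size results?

2

Bargaining reaches the level where marginal profit last exceeds marginal odour cost.
That holds through level 2 (394 ≥ 238) but not at 3 (313 < 352).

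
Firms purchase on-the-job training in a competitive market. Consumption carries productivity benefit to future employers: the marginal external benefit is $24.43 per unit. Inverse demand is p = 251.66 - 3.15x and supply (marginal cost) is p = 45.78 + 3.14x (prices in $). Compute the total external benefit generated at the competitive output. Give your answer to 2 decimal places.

$799.63

Market equilibrium (private): 45.78 + 3.14x = 251.66 - 3.15x → x_m = 32.7313.
Total external benefit = MEB × x_m = 24.43 × 32.7313 = 799.6257.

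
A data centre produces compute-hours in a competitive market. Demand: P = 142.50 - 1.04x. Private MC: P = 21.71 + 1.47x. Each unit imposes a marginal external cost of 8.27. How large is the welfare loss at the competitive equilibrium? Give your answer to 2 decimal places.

DWL = 13.62

Market equilibrium (private): 21.71 + 1.47x = 142.50 - 1.04x → x_m = 48.1235.
Social marginal cost = private MC + MEC = 29.98 + 1.47x.
Set SMC = demand: 29.98 + 1.47x = 142.50 - 1.04x → x* = 44.8287.
The welfare-loss triangle has base |x_m − x*| and height MEC(x_m) (the vertical gap between SMC and demand is zero at x* and MEC at x_m).
DWL = ½ × 3.2948 × 8.2700 = 13.6240.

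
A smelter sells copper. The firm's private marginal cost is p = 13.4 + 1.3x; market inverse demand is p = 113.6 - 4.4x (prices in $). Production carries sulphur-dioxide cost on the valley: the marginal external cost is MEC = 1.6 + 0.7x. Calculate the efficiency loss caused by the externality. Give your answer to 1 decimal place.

DWL = $15.1

Market equilibrium (private): 13.4 + 1.3x = 113.6 - 4.4x → x_m = 17.5789.
Social marginal cost = private MC + MEC = 15.0 + 2.0x.
Set SMC = demand: 15.0 + 2.0x = 113.6 - 4.4x → x* = 15.4063.
The welfare-loss triangle has base |x_m − x*| and height MEC(x_m) (the vertical gap between SMC and demand is zero at x* and MEC at x_m).
DWL = ½ × 2.1726 × 13.9053 = 15.1053.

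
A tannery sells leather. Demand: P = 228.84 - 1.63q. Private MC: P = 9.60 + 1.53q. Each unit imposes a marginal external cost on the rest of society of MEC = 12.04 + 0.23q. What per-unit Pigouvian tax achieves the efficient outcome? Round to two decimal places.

Social marginal cost = private MC + MEC = 21.64 + 1.76q.
Set SMC = demand: 21.64 + 1.76q = 228.84 - 1.63q → q* = 61.1209.
The Pigouvian tax equals MEC at q*: 12.04 + 0.23×61.1209 = 26.0978.

tax = 26.10 per unit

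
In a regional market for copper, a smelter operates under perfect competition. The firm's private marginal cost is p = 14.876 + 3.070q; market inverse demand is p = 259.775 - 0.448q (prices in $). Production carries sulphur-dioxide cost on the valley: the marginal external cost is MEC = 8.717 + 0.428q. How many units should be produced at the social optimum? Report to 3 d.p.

Social marginal cost = private MC + MEC = 23.593 + 3.498q.
Set SMC = demand: 23.593 + 3.498q = 259.775 - 0.448q → q* = 59.8535.

q* = 59.854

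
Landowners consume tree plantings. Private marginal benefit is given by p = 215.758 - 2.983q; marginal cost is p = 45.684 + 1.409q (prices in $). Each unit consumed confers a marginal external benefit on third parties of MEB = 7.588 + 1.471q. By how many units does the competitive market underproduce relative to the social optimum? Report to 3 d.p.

22.099 units

Market equilibrium (private): 45.684 + 1.409q = 215.758 - 2.983q → q_m = 38.7236.
Social marginal benefit = demand + MEB = 223.346 - 1.512q.
Set SMB = MC: 223.346 - 1.512q = 45.684 + 1.409q → q* = 60.8223.
Gap = |38.7236 − 60.8223| = 22.0987.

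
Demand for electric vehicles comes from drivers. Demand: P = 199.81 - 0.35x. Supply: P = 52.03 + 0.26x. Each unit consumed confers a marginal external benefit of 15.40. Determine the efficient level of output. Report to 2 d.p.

x* = 267.51

Social marginal benefit = demand + MEB = 215.21 - 0.35x.
Set SMB = MC: 215.21 - 0.35x = 52.03 + 0.26x → x* = 267.5082.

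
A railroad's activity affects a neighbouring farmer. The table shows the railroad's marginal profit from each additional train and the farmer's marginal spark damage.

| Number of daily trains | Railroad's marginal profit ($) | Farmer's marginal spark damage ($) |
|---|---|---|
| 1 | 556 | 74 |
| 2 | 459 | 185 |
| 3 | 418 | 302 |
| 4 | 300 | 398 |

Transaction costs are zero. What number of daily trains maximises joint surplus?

Bargaining reaches the level where marginal profit last exceeds marginal spark damage.
That holds through level 3 (418 ≥ 302) but not at 4 (300 < 398).

3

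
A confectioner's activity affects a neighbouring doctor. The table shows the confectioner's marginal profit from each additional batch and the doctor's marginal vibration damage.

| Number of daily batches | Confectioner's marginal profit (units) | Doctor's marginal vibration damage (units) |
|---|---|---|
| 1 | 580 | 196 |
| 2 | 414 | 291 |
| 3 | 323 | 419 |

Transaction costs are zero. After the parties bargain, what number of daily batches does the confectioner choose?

Bargaining reaches the level where marginal profit last exceeds marginal vibration damage.
That holds through level 2 (414 ≥ 291) but not at 3 (323 < 419).

2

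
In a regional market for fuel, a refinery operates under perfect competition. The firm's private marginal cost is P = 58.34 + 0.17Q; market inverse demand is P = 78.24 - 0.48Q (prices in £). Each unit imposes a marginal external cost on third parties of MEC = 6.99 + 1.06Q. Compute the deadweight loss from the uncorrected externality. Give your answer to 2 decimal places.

DWL = £454.88

Market equilibrium (private): 58.34 + 0.17Q = 78.24 - 0.48Q → Q_m = 30.6154.
Social marginal cost = private MC + MEC = 65.33 + 1.23Q.
Set SMC = demand: 65.33 + 1.23Q = 78.24 - 0.48Q → Q* = 7.5497.
The welfare-loss triangle has base |Q_m − Q*| and height MEC(Q_m) (the vertical gap between SMC and demand is zero at Q* and MEC at Q_m).
DWL = ½ × 23.0657 × 39.4423 = 454.8821.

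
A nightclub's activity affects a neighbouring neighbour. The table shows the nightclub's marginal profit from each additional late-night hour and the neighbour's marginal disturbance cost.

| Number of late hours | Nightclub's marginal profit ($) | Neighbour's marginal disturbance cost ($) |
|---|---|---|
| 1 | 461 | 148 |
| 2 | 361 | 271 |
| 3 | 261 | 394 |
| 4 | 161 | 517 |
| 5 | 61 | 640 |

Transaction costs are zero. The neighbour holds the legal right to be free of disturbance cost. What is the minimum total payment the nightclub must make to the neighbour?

$419

Efficient level: marginal profit ≥ marginal disturbance cost through level 2, so k* = 2.
With the neighbour holding the right, the nightclub must at least compensate total damage at k*: 148 + 271 = 419.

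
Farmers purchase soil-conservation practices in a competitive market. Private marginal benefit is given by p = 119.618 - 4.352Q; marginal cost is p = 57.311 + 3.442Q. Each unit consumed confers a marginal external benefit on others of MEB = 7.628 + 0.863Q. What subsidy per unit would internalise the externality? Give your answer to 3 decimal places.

Social marginal benefit = demand + MEB = 127.246 - 3.489Q.
Set SMB = MC: 127.246 - 3.489Q = 57.311 + 3.442Q → Q* = 10.0902.
The Pigouvian subsidy equals MEB at Q*: 7.628 + 0.863×10.0902 = 16.3358.

subsidy = 16.336 per unit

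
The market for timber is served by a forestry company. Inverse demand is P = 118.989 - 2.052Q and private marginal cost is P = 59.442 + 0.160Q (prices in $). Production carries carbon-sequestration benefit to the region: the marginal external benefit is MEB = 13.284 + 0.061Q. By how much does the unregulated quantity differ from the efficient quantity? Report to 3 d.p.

Market equilibrium (private): 59.442 + 0.160Q = 118.989 - 2.052Q → Q_m = 26.9200.
Social marginal cost = private MC − MEB = 46.158 + 0.099Q.
Set SMC = demand: 46.158 + 0.099Q = 118.989 - 2.052Q → Q* = 33.8591.
Gap = |26.9200 − 33.8591| = 6.9391.

6.939 units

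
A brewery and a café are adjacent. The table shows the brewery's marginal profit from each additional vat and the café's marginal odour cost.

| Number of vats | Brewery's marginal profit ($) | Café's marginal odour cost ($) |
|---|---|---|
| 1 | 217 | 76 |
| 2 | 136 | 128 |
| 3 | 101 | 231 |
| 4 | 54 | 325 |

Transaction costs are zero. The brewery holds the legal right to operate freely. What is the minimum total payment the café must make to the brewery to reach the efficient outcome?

Left alone the brewery would choose level 4 (marginal profit stays positive).
Efficient level: k* = 2 (marginal profit ≥ marginal odour cost through 2).
The café must at least cover the brewery's forgone profit from cutting 4→2: 101 + 54 = 155.

$155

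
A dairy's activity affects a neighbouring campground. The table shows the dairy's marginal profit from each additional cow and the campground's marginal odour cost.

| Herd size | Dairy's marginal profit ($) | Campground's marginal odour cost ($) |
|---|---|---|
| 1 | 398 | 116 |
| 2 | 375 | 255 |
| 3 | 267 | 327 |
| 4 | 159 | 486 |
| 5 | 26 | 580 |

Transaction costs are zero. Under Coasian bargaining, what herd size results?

Bargaining reaches the level where marginal profit last exceeds marginal odour cost.
That holds through level 2 (375 ≥ 255) but not at 3 (267 < 327).

2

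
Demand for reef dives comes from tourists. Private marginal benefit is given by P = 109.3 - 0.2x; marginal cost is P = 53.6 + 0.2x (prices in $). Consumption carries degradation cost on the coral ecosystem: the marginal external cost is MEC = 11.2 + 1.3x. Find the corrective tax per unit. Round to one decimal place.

tax = $45.2 per unit

Social marginal benefit = demand − MEC = 98.1 - 1.5x.
Set SMB = MC: 98.1 - 1.5x = 53.6 + 0.2x → x* = 26.1765.
The Pigouvian tax equals MEC at x*: 11.2 + 1.3×26.1765 = 45.2295.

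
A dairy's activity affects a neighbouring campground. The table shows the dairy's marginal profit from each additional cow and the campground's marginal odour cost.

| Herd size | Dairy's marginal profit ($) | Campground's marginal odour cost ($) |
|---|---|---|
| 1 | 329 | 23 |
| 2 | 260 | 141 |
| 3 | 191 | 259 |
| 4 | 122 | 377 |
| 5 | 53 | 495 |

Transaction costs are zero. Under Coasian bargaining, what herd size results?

2

Bargaining reaches the level where marginal profit last exceeds marginal odour cost.
That holds through level 2 (260 ≥ 141) but not at 3 (191 < 259).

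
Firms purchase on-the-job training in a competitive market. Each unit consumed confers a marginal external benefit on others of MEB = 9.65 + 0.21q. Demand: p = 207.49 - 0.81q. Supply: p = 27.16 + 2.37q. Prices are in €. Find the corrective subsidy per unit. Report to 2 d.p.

Social marginal benefit = demand + MEB = 217.14 - 0.60q.
Set SMB = MC: 217.14 - 0.60q = 27.16 + 2.37q → q* = 63.9663.
The Pigouvian subsidy equals MEB at q*: 9.65 + 0.21×63.9663 = 23.0829.

subsidy = €23.08 per unit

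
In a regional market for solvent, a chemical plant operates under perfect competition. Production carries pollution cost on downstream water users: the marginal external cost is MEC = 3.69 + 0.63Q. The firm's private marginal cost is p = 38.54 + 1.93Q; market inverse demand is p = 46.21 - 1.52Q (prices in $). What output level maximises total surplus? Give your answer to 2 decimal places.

Q* = 0.98

Social marginal cost = private MC + MEC = 42.23 + 2.56Q.
Set SMC = demand: 42.23 + 2.56Q = 46.21 - 1.52Q → Q* = 0.9755.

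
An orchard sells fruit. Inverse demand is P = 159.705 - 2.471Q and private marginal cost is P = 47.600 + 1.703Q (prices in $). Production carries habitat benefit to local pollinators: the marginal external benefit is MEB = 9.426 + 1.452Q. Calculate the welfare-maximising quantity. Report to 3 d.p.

Social marginal cost = private MC − MEB = 38.174 + 0.251Q.
Set SMC = demand: 38.174 + 0.251Q = 159.705 - 2.471Q → Q* = 44.6477.

Q* = 44.648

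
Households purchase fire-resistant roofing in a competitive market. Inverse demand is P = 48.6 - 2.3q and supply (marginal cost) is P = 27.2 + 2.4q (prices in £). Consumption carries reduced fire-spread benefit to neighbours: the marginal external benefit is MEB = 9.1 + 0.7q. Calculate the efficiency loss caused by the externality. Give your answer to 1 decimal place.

Market equilibrium (private): 27.2 + 2.4q = 48.6 - 2.3q → q_m = 4.5532.
Social marginal benefit = demand + MEB = 57.7 - 1.6q.
Set SMB = MC: 57.7 - 1.6q = 27.2 + 2.4q → q* = 7.6250.
Height of the DWL triangle at q_m is SMB(q_m) − MC(q_m) = MEB(q_m) = 12.2872.
DWL = ½ × 3.0718 × 12.2872 = 18.8719.

DWL = £18.9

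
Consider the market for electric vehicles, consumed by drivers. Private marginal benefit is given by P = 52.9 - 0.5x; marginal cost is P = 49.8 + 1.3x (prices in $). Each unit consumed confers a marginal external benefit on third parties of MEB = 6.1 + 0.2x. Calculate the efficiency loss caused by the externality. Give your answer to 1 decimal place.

DWL = $13.0

Market equilibrium (private): 49.8 + 1.3x = 52.9 - 0.5x → x_m = 1.7222.
Social marginal benefit = demand + MEB = 59.0 - 0.3x.
Set SMB = MC: 59.0 - 0.3x = 49.8 + 1.3x → x* = 5.7500.
The loss is the area between SMB and MC from x* to x_m; with linear curves that's a triangle of height MEB(x_m).
DWL = ½ × 4.0278 × 6.4444 = 12.9784.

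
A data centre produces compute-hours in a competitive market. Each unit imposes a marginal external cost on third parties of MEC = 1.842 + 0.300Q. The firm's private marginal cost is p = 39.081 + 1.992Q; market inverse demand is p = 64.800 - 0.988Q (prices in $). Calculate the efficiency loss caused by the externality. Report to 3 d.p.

DWL = $2.993

Market equilibrium (private): 39.081 + 1.992Q = 64.800 - 0.988Q → Q_m = 8.6305.
Social marginal cost = private MC + MEC = 40.923 + 2.292Q.
Set SMC = demand: 40.923 + 2.292Q = 64.800 - 0.988Q → Q* = 7.2796.
Height of the DWL triangle at Q_m is SMC(Q_m) − demand(Q_m) = MEC(Q_m) = 4.4312.
DWL = ½ × 1.3509 × 4.4312 = 2.9931.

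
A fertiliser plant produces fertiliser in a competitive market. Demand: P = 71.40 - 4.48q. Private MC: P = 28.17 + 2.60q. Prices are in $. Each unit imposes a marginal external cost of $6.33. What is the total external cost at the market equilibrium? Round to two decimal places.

Market equilibrium (private): 28.17 + 2.60q = 71.40 - 4.48q → q_m = 6.1059.
Total external cost = MEC × q_m = 6.33 × 6.1059 = 38.6503.

$38.65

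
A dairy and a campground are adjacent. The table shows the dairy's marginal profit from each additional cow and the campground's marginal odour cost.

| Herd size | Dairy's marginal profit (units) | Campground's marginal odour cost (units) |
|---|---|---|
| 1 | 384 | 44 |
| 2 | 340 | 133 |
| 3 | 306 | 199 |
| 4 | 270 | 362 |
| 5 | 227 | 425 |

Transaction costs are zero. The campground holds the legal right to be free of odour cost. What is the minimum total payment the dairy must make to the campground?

Efficient level: marginal profit ≥ marginal odour cost through level 3, so k* = 3.
With the campground holding the right, the dairy must at least compensate total damage at k*: 44 + 133 + 199 = 376.

376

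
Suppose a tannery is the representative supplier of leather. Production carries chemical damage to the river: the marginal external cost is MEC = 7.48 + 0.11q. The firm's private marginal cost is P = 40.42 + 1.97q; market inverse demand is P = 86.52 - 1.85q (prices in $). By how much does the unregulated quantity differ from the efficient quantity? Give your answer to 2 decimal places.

2.24 units

Market equilibrium (private): 40.42 + 1.97q = 86.52 - 1.85q → q_m = 12.0681.
Social marginal cost = private MC + MEC = 47.90 + 2.08q.
Set SMC = demand: 47.90 + 2.08q = 86.52 - 1.85q → q* = 9.8270.
Gap = |12.0681 − 9.8270| = 2.2411.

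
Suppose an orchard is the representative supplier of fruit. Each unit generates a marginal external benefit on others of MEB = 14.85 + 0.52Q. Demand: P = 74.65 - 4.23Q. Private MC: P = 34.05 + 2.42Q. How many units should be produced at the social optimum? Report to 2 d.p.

Social marginal cost = private MC − MEB = 19.20 + 1.90Q.
Set SMC = demand: 19.20 + 1.90Q = 74.65 - 4.23Q → Q* = 9.0457.

Q* = 9.05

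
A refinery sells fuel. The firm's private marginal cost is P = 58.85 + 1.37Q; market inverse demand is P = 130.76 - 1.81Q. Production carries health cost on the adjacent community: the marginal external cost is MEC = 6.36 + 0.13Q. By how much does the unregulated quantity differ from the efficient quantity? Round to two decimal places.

Market equilibrium (private): 58.85 + 1.37Q = 130.76 - 1.81Q → Q_m = 22.6132.
Social marginal cost = private MC + MEC = 65.21 + 1.50Q.
Set SMC = demand: 65.21 + 1.50Q = 130.76 - 1.81Q → Q* = 19.8036.
Gap = |22.6132 − 19.8036| = 2.8096.

2.81 units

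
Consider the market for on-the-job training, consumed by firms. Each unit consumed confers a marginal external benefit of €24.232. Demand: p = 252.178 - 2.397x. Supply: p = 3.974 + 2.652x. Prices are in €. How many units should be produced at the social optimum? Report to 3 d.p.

Social marginal benefit = demand + MEB = 276.410 - 2.397x.
Set SMB = MC: 276.410 - 2.397x = 3.974 + 2.652x → x* = 53.9584.

x* = 53.958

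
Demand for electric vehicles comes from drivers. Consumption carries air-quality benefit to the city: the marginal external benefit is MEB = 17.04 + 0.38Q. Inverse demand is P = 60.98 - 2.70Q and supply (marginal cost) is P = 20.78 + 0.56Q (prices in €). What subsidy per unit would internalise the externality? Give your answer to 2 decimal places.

subsidy = €24.59 per unit

Social marginal benefit = demand + MEB = 78.02 - 2.32Q.
Set SMB = MC: 78.02 - 2.32Q = 20.78 + 0.56Q → Q* = 19.8750.
The Pigouvian subsidy equals MEB at Q*: 17.04 + 0.38×19.8750 = 24.5925.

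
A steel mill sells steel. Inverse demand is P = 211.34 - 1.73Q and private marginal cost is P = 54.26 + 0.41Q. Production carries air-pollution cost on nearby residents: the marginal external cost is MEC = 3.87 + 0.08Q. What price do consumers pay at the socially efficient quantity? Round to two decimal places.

P = 91.95

Social marginal cost = private MC + MEC = 58.13 + 0.49Q.
Set SMC = demand: 58.13 + 0.49Q = 211.34 - 1.73Q → Q* = 69.0135.
Consumer price on the demand curve at Q*: 211.34 − 1.73×69.0135 = 91.9466.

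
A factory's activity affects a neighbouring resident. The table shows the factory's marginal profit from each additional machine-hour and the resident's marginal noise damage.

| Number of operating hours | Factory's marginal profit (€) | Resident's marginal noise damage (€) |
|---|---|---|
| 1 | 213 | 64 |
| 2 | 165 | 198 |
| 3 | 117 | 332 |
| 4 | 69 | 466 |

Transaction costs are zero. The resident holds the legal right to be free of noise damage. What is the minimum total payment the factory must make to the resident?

€64

Efficient level: marginal profit ≥ marginal noise damage through level 1, so k* = 1.
With the resident holding the right, the factory must at least compensate total damage at k*: 64 = 64.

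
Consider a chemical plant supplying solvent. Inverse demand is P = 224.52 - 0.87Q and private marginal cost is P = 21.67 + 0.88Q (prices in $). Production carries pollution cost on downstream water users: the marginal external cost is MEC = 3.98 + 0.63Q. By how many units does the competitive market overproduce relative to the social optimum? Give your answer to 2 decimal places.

Market equilibrium (private): 21.67 + 0.88Q = 224.52 - 0.87Q → Q_m = 115.9143.
Social marginal cost = private MC + MEC = 25.65 + 1.51Q.
Set SMC = demand: 25.65 + 1.51Q = 224.52 - 0.87Q → Q* = 83.5588.
Gap = |115.9143 − 83.5588| = 32.3555.

32.36 units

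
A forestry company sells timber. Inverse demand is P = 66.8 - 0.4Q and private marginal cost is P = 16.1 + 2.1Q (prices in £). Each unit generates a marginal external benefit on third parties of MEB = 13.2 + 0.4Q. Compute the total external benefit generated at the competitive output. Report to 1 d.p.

£350.0

Market equilibrium (private): 16.1 + 2.1Q = 66.8 - 0.4Q → Q_m = 20.2800.
Total external benefit = ∫₀^{Q_m} (13.2 + 0.4Q) dQ = 13.2×20.2800 + ½×0.4×20.2800² = 349.9517.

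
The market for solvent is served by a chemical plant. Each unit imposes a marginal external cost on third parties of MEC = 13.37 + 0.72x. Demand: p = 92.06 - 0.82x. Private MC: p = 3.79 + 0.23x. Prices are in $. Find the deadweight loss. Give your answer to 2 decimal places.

DWL = $1542.63

Market equilibrium (private): 3.79 + 0.23x = 92.06 - 0.82x → x_m = 84.0667.
Social marginal cost = private MC + MEC = 17.16 + 0.95x.
Set SMC = demand: 17.16 + 0.95x = 92.06 - 0.82x → x* = 42.3164.
The welfare-loss triangle has base |x_m − x*| and height MEC(x_m) (the vertical gap between SMC and demand is zero at x* and MEC at x_m).
DWL = ½ × 41.7503 × 73.8980 = 1542.6318.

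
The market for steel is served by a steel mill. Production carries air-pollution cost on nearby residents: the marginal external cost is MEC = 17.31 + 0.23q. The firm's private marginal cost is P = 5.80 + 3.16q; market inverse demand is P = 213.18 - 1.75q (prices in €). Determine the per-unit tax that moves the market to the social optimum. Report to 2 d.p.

Social marginal cost = private MC + MEC = 23.11 + 3.39q.
Set SMC = demand: 23.11 + 3.39q = 213.18 - 1.75q → q* = 36.9786.
The Pigouvian tax equals MEC at q*: 17.31 + 0.23×36.9786 = 25.8151.

tax = €25.82 per unit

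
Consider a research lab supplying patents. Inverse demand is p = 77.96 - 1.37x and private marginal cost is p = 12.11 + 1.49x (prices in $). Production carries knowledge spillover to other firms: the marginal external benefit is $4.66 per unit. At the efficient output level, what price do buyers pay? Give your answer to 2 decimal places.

P = $44.18

Social marginal cost = private MC − MEB = 7.45 + 1.49x.
Set SMC = demand: 7.45 + 1.49x = 77.96 - 1.37x → x* = 24.6538.
Consumer price on the demand curve at x*: 77.96 − 1.37×24.6538 = 44.1843.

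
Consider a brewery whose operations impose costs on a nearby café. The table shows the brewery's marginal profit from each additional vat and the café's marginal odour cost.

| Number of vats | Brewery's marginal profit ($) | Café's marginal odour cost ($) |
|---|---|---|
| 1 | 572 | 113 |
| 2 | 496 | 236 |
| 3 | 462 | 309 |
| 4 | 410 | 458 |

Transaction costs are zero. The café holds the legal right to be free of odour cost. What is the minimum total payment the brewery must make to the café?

Efficient level: marginal profit ≥ marginal odour cost through level 3, so k* = 3.
With the café holding the right, the brewery must at least compensate total damage at k*: 113 + 236 + 309 = 658.

$658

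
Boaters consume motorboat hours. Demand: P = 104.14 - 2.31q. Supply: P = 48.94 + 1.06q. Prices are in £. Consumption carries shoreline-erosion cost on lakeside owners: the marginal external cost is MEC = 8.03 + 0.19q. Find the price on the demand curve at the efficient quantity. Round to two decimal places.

P = £73.53

Social marginal benefit = demand − MEC = 96.11 - 2.50q.
Set SMB = MC: 96.11 - 2.50q = 48.94 + 1.06q → q* = 13.2500.
Consumer price on the demand curve at q*: 104.14 − 2.31×13.2500 = 73.5325.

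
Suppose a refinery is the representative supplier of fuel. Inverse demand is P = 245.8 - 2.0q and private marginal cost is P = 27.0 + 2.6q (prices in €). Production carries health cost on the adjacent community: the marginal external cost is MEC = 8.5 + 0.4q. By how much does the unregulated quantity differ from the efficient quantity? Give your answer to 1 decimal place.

5.5 units

Market equilibrium (private): 27.0 + 2.6q = 245.8 - 2.0q → q_m = 47.5652.
Social marginal cost = private MC + MEC = 35.5 + 3.0q.
Set SMC = demand: 35.5 + 3.0q = 245.8 - 2.0q → q* = 42.0600.
Gap = |47.5652 − 42.0600| = 5.5052.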